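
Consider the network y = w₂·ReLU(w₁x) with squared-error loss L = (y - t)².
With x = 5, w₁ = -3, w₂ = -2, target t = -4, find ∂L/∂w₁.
∂L/∂w₁ = 0

Forward pass:
z = w₁x = -3×5 = -15
h = ReLU(-15) = 0
y = w₂h = -2×0 = 0

Backward pass:
∂L/∂y = 2(y - t) = 2(0 - -4) = 8
∂y/∂h = w₂ = -2
∂h/∂z = 0 (ReLU derivative)
∂z/∂w₁ = x = 5

∂L/∂w₁ = 8 × -2 × 0 × 5 = 0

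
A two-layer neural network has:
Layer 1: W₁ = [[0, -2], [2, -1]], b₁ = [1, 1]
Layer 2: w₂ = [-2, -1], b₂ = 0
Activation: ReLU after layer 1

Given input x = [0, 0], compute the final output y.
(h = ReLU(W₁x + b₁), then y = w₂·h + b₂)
y = -3

Layer 1 pre-activation: z₁ = [1, 1]
After ReLU: h = [1, 1]
Layer 2 output: y = -2×1 + -1×1 + 0 = -3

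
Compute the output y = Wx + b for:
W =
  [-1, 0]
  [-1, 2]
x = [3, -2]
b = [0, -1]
y = [-3, -8]

Wx = [-1×3 + 0×-2, -1×3 + 2×-2]
   = [-3, -7]
y = Wx + b = [-3 + 0, -7 + -1] = [-3, -8]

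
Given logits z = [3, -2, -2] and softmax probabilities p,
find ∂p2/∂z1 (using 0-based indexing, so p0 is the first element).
∂p2/∂z1 = -4.42e-05

p = softmax(z) = [0.9867, 0.006648, 0.006648]
p2 = 0.006648, p1 = 0.006648

∂p2/∂z1 = -p2 × p1 = -0.006648 × 0.006648 = -4.42e-05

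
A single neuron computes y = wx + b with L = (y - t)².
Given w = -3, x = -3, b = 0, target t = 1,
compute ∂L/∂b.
∂L/∂b = 16

y = wx + b = (-3)(-3) + 0 = 9
∂L/∂y = 2(y - t) = 2(9 - 1) = 16
∂y/∂b = 1
∂L/∂b = ∂L/∂y · ∂y/∂b = 16 × 1 = 16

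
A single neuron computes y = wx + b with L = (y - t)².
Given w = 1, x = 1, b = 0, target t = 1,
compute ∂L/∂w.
∂L/∂w = 0

y = wx + b = (1)(1) + 0 = 1
∂L/∂y = 2(y - t) = 2(1 - 1) = 0
∂y/∂w = x = 1
∂L/∂w = ∂L/∂y · ∂y/∂w = 0 × 1 = 0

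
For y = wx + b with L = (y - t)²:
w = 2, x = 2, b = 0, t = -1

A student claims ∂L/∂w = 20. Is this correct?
Correct

y = (2)(2) + 0 = 4
∂L/∂y = 2(y - t) = 2(4 - -1) = 10
∂y/∂w = x = 2
∂L/∂w = 10 × 2 = 20

Claimed value: 20
Correct: The correct gradient is 20.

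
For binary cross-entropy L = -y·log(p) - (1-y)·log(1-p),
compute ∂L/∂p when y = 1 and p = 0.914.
∂L/∂p = -1.094

∂L/∂p = -y/p + (1-y)/(1-p) = -1/0.914 + 0 = -1.094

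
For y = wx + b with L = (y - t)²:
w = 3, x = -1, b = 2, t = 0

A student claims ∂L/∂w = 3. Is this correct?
Incorrect

y = (3)(-1) + 2 = -1
∂L/∂y = 2(y - t) = 2(-1 - 0) = -2
∂y/∂w = x = -1
∂L/∂w = -2 × -1 = 2

Claimed value: 3
Incorrect: The correct gradient is 2.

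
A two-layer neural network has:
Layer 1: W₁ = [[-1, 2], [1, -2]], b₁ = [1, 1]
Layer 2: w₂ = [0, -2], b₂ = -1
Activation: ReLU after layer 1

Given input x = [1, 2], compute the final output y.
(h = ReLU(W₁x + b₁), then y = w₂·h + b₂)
y = -1

Layer 1 pre-activation: z₁ = [4, -2]
After ReLU: h = [4, 0]
Layer 2 output: y = 0×4 + -2×0 + -1 = -1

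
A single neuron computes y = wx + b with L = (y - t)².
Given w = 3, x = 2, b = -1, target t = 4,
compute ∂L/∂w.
∂L/∂w = 4

y = wx + b = (3)(2) + -1 = 5
∂L/∂y = 2(y - t) = 2(5 - 4) = 2
∂y/∂w = x = 2
∂L/∂w = ∂L/∂y · ∂y/∂w = 2 × 2 = 4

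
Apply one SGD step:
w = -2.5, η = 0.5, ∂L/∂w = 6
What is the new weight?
w_new = -5.5

w_new = w - η·∂L/∂w = -2.5 - 0.5×(6) = -2.5 - (3) = -5.5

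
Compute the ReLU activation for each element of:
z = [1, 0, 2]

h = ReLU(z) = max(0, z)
h = [1, 0, 2]

ReLU applied element-wise: max(0,1)=1, max(0,0)=0, max(0,2)=2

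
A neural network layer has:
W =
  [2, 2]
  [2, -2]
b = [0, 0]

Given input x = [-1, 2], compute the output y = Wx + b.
y = [2, -6]

Wx = [2×-1 + 2×2, 2×-1 + -2×2]
   = [2, -6]
y = Wx + b = [2 + 0, -6 + 0] = [2, -6]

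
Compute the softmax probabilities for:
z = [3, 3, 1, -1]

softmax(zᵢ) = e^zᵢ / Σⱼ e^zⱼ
p = [0.4643, 0.4643, 0.0628, 0.0085]

exp(z) = [20.09, 20.09, 2.718, 0.3679]
Sum = 43.26
p = [0.4643, 0.4643, 0.0628, 0.0085]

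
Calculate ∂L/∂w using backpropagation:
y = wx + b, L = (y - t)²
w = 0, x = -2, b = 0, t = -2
∂L/∂w = -8

y = wx + b = (0)(-2) + 0 = 0
∂L/∂y = 2(y - t) = 2(0 - -2) = 4
∂y/∂w = x = -2
∂L/∂w = ∂L/∂y · ∂y/∂w = 4 × -2 = -8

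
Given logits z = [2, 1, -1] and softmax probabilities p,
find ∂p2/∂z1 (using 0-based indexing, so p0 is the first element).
∂p2/∂z1 = -0.009113

p = softmax(z) = [0.7054, 0.2595, 0.03512]
p2 = 0.03512, p1 = 0.2595

∂p2/∂z1 = -p2 × p1 = -0.03512 × 0.2595 = -0.009113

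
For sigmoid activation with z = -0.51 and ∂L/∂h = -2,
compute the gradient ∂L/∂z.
∂L/∂z = -0.4688

σ(-0.51) = 0.3752
σ'(-0.51) = σ(-0.51)(1 - σ(-0.51)) = 0.3752 × 0.6248 = 0.2344
∂L/∂z = ∂L/∂h · σ'(z) = -2 × 0.2344 = -0.4688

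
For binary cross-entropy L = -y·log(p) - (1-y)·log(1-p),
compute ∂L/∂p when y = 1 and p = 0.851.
∂L/∂p = -1.175

∂L/∂p = -y/p + (1-y)/(1-p) = -1/0.851 + 0 = -1.175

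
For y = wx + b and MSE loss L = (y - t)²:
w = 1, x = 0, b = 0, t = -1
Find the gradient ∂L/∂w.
∂L/∂w = 0

y = wx + b = (1)(0) + 0 = 0
∂L/∂y = 2(y - t) = 2(0 - -1) = 2
∂y/∂w = x = 0
∂L/∂w = ∂L/∂y · ∂y/∂w = 2 × 0 = 0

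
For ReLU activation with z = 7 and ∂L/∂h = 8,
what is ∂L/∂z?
∂L/∂z = 8

h = ReLU(7) = 7
Since z > 0: ∂h/∂z = 1
∂L/∂z = ∂L/∂h · ∂h/∂z = 8 × 1 = 8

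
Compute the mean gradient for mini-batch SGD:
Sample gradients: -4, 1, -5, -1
Average gradient = -2.25

Average = (1/4)(-4 + 1 + -5 + -1) = -9/4 = -2.25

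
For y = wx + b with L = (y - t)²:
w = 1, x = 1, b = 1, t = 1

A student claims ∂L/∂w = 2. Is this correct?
Correct

y = (1)(1) + 1 = 2
∂L/∂y = 2(y - t) = 2(2 - 1) = 2
∂y/∂w = x = 1
∂L/∂w = 2 × 1 = 2

Claimed value: 2
Correct: The correct gradient is 2.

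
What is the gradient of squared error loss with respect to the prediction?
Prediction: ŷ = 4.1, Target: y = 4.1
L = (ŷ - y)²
∂L/∂ŷ = 0.0

∂L/∂ŷ = 2(ŷ - y) = 2(4.1 - 4.1) = 2(0.0) = 0.0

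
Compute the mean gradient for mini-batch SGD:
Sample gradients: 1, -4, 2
Average gradient = -0.3333

Average = (1/3)(1 + -4 + 2) = -1/3 = -0.3333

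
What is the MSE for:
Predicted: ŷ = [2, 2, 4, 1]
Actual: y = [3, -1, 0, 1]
MSE = 6.5

MSE = (1/4)((2-3)² + (2--1)² + (4-0)² + (1-1)²) = (1/4)(1 + 9 + 16 + 0) = 6.5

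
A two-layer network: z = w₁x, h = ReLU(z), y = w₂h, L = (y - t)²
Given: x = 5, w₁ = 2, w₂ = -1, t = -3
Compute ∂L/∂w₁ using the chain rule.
∂L/∂w₁ = 70

Forward pass:
z = w₁x = 2×5 = 10
h = ReLU(10) = 10
y = w₂h = -1×10 = -10

Backward pass:
∂L/∂y = 2(y - t) = 2(-10 - -3) = -14
∂y/∂h = w₂ = -1
∂h/∂z = 1 (ReLU derivative)
∂z/∂w₁ = x = 5

∂L/∂w₁ = -14 × -1 × 1 × 5 = 70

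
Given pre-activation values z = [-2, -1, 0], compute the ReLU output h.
h = [0, 0, 0]

ReLU applied element-wise: max(0,-2)=0, max(0,-1)=0, max(0,0)=0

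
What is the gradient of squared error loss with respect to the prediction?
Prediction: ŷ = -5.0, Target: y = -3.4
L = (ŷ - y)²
∂L/∂ŷ = -3.2

∂L/∂ŷ = 2(ŷ - y) = 2(-5.0 - -3.4) = 2(-1.6) = -3.2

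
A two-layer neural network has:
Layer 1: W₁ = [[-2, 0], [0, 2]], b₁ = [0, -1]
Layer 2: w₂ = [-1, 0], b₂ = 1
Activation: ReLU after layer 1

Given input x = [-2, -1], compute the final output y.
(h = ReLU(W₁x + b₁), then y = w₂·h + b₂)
y = -3

Layer 1 pre-activation: z₁ = [4, -3]
After ReLU: h = [4, 0]
Layer 2 output: y = -1×4 + 0×0 + 1 = -3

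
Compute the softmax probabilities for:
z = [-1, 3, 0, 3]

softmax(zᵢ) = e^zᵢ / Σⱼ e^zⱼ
p = [0.0089, 0.4835, 0.0241, 0.4835]

exp(z) = [0.3679, 20.09, 1, 20.09]
Sum = 41.54
p = [0.0089, 0.4835, 0.0241, 0.4835]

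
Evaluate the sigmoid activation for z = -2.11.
0.1081

sigmoid(-2.11) = 1/(1 + e^(2.11)) = 1/(1 + 8.248) = 0.1081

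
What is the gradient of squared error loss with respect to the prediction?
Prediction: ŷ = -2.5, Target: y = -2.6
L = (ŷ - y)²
∂L/∂ŷ = 0.2

∂L/∂ŷ = 2(ŷ - y) = 2(-2.5 - -2.6) = 2(0.1) = 0.2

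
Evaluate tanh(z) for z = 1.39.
0.8832

tanh(1.39) = (e^(1.39) - e^(-1.39))/(e^(1.39) + e^(-1.39)) = 0.8832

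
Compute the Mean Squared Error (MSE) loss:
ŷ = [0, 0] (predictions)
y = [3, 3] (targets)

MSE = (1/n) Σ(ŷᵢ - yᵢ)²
MSE = 9

MSE = (1/2)((0-3)² + (0-3)²) = (1/2)(9 + 9) = 9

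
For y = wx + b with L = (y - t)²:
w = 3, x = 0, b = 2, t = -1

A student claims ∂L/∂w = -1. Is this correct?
Incorrect

y = (3)(0) + 2 = 2
∂L/∂y = 2(y - t) = 2(2 - -1) = 6
∂y/∂w = x = 0
∂L/∂w = 6 × 0 = 0

Claimed value: -1
Incorrect: The correct gradient is 0.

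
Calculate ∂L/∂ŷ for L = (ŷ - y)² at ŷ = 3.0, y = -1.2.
∂L/∂ŷ = 8.4

∂L/∂ŷ = 2(ŷ - y) = 2(3.0 - -1.2) = 2(4.2) = 8.4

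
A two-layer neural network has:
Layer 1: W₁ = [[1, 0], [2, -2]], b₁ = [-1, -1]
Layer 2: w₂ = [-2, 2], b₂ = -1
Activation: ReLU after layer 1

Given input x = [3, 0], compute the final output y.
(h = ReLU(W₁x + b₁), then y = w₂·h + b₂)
y = 5

Layer 1 pre-activation: z₁ = [2, 5]
After ReLU: h = [2, 5]
Layer 2 output: y = -2×2 + 2×5 + -1 = 5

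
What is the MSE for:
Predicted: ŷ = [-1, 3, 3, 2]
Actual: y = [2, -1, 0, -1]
MSE = 10.75

MSE = (1/4)((-1-2)² + (3--1)² + (3-0)² + (2--1)²) = (1/4)(9 + 16 + 9 + 9) = 10.75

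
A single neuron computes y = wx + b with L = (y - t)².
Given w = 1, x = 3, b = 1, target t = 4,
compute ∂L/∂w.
∂L/∂w = 0

y = wx + b = (1)(3) + 1 = 4
∂L/∂y = 2(y - t) = 2(4 - 4) = 0
∂y/∂w = x = 3
∂L/∂w = ∂L/∂y · ∂y/∂w = 0 × 3 = 0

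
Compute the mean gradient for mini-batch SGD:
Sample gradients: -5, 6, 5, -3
Average gradient = 0.75

Average = (1/4)(-5 + 6 + 5 + -3) = 3/4 = 0.75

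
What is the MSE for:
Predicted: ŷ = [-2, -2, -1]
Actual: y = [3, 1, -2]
MSE = 11.67

MSE = (1/3)((-2-3)² + (-2-1)² + (-1--2)²) = (1/3)(25 + 9 + 1) = 11.67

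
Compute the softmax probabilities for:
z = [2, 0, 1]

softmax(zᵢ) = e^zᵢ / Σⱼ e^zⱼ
p = [0.6652, 0.09, 0.2447]

exp(z) = [7.389, 1, 2.718]
Sum = 11.11
p = [0.6652, 0.09, 0.2447]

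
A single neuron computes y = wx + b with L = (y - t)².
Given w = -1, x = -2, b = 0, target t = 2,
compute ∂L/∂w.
∂L/∂w = 0

y = wx + b = (-1)(-2) + 0 = 2
∂L/∂y = 2(y - t) = 2(2 - 2) = 0
∂y/∂w = x = -2
∂L/∂w = ∂L/∂y · ∂y/∂w = 0 × -2 = 0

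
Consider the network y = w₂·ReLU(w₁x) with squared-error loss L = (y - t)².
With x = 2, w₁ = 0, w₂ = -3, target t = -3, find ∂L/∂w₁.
∂L/∂w₁ = 0

Forward pass:
z = w₁x = 0×2 = 0
h = ReLU(0) = 0
y = w₂h = -3×0 = 0

Backward pass:
∂L/∂y = 2(y - t) = 2(0 - -3) = 6
∂y/∂h = w₂ = -3
∂h/∂z = 0 (ReLU derivative)
∂z/∂w₁ = x = 2

∂L/∂w₁ = 6 × -3 × 0 × 2 = 0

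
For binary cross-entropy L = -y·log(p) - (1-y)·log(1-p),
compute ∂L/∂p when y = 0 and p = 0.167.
∂L/∂p = 1.2

∂L/∂p = -y/p + (1-y)/(1-p) = 0 + 1/0.833 = 1.2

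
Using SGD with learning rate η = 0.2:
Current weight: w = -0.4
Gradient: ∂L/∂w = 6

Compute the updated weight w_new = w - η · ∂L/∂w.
w_new = -1.6

w_new = w - η·∂L/∂w = -0.4 - 0.2×(6) = -0.4 - (1.2) = -1.6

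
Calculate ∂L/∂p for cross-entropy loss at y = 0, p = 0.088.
∂L/∂p = 1.096

∂L/∂p = -y/p + (1-y)/(1-p) = 0 + 1/0.912 = 1.096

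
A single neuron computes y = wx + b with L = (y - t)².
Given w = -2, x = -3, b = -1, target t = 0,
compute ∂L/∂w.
∂L/∂w = -30

y = wx + b = (-2)(-3) + -1 = 5
∂L/∂y = 2(y - t) = 2(5 - 0) = 10
∂y/∂w = x = -3
∂L/∂w = ∂L/∂y · ∂y/∂w = 10 × -3 = -30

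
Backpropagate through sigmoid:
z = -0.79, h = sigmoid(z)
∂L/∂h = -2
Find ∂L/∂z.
∂L/∂z = -0.4294

σ(-0.79) = 0.3122
σ'(-0.79) = σ(-0.79)(1 - σ(-0.79)) = 0.3122 × 0.6878 = 0.2147
∂L/∂z = ∂L/∂h · σ'(z) = -2 × 0.2147 = -0.4294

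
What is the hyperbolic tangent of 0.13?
0.1293

tanh(0.13) = (e^(0.13) - e^(-0.13))/(e^(0.13) + e^(-0.13)) = 0.1293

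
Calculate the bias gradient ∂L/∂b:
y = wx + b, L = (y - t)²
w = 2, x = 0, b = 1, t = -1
∂L/∂b = 4

y = wx + b = (2)(0) + 1 = 1
∂L/∂y = 2(y - t) = 2(1 - -1) = 4
∂y/∂b = 1
∂L/∂b = ∂L/∂y · ∂y/∂b = 4 × 1 = 4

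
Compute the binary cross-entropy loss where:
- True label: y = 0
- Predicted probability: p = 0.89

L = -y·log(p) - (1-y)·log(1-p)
L = 2.207

L = -0·log(0.89) - 1·log(0.11) = -log(0.11) = 2.207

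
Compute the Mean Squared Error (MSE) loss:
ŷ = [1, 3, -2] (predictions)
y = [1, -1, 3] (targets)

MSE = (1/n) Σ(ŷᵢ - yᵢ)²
MSE = 13.67

MSE = (1/3)((1-1)² + (3--1)² + (-2-3)²) = (1/3)(0 + 16 + 25) = 13.67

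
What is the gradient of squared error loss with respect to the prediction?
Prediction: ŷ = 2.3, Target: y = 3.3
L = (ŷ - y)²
∂L/∂ŷ = -2.0

∂L/∂ŷ = 2(ŷ - y) = 2(2.3 - 3.3) = 2(-1.0) = -2.0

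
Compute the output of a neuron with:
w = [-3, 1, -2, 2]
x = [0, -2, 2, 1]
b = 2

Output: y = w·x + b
y = -2

y = (-3)(0) + (1)(-2) + (-2)(2) + (2)(1) + 2 = -2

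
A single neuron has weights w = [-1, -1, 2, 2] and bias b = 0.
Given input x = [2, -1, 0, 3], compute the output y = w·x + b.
y = 5

y = (-1)(2) + (-1)(-1) + (2)(0) + (2)(3) + 0 = 5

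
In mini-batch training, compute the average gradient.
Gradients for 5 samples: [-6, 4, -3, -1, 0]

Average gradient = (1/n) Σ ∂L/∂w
Average gradient = -1.2

Average = (1/5)(-6 + 4 + -3 + -1 + 0) = -6/5 = -1.2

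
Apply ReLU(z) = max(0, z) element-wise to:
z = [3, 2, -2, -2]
h = [3, 2, 0, 0]

ReLU applied element-wise: max(0,3)=3, max(0,2)=2, max(0,-2)=0, max(0,-2)=0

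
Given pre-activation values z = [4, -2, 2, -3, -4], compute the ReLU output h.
h = [4, 0, 2, 0, 0]

ReLU applied element-wise: max(0,4)=4, max(0,-2)=0, max(0,2)=2, max(0,-3)=0, max(0,-4)=0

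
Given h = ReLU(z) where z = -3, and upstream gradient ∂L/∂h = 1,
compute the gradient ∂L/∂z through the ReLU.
∂L/∂z = 0

h = ReLU(-3) = 0
Since z < 0: ∂h/∂z = 0
∂L/∂z = ∂L/∂h · ∂h/∂z = 1 × 0 = 0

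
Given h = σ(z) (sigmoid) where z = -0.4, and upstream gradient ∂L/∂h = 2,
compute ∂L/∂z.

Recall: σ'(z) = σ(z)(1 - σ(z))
∂L/∂z = 0.4805

σ(-0.4) = 0.4013
σ'(-0.4) = σ(-0.4)(1 - σ(-0.4)) = 0.4013 × 0.5987 = 0.2403
∂L/∂z = ∂L/∂h · σ'(z) = 2 × 0.2403 = 0.4805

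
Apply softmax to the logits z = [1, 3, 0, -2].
p = [0.1135, 0.839, 0.0418, 0.0057]

exp(z) = [2.718, 20.09, 1, 0.1353]
Sum = 23.94
p = [0.1135, 0.839, 0.0418, 0.0057]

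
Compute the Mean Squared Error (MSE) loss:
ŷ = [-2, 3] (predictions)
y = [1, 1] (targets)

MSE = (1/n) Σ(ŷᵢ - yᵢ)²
MSE = 6.5

MSE = (1/2)((-2-1)² + (3-1)²) = (1/2)(9 + 4) = 6.5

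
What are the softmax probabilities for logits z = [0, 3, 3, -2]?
p = [0.0242, 0.4863, 0.4863, 0.0033]

exp(z) = [1, 20.09, 20.09, 0.1353]
Sum = 41.31
p = [0.0242, 0.4863, 0.4863, 0.0033]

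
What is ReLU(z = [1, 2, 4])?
h = [1, 2, 4]

ReLU applied element-wise: max(0,1)=1, max(0,2)=2, max(0,4)=4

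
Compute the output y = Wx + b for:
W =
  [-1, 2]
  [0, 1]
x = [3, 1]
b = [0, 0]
y = [-1, 1]

Wx = [-1×3 + 2×1, 0×3 + 1×1]
   = [-1, 1]
y = Wx + b = [-1 + 0, 1 + 0] = [-1, 1]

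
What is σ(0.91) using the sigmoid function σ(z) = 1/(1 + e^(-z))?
0.713

sigmoid(0.91) = 1/(1 + e^(-0.91)) = 1/(1 + 0.4025) = 0.713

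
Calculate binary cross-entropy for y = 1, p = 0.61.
L = 0.4943

L = -1·log(0.61) - 0·log(0.39) = -log(0.61) = 0.4943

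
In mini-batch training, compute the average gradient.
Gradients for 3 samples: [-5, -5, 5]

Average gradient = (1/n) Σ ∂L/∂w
Average gradient = -1.667

Average = (1/3)(-5 + -5 + 5) = -5/3 = -1.667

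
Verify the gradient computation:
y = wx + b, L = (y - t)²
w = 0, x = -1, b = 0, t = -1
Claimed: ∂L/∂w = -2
Correct

y = (0)(-1) + 0 = 0
∂L/∂y = 2(y - t) = 2(0 - -1) = 2
∂y/∂w = x = -1
∂L/∂w = 2 × -1 = -2

Claimed value: -2
Correct: The correct gradient is -2.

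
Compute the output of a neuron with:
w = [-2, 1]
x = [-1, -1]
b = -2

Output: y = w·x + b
y = -1

y = (-2)(-1) + (1)(-1) + -2 = -1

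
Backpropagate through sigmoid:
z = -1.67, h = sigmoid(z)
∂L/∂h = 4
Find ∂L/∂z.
∂L/∂z = 0.5333

σ(-1.67) = 0.1584
σ'(-1.67) = σ(-1.67)(1 - σ(-1.67)) = 0.1584 × 0.8416 = 0.1333
∂L/∂z = ∂L/∂h · σ'(z) = 4 × 0.1333 = 0.5333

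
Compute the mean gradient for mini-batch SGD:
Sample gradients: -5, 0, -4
Average gradient = -3

Average = (1/3)(-5 + 0 + -4) = -9/3 = -3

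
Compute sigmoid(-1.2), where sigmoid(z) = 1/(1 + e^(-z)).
0.2315

sigmoid(-1.2) = 1/(1 + e^(1.2)) = 1/(1 + 3.32) = 0.2315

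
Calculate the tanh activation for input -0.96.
-0.7443

tanh(-0.96) = (e^(-0.96) - e^(0.96))/(e^(-0.96) + e^(0.96)) = -0.7443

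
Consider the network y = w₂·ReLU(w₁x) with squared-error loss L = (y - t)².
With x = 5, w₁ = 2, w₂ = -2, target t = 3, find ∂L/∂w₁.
∂L/∂w₁ = 460

Forward pass:
z = w₁x = 2×5 = 10
h = ReLU(10) = 10
y = w₂h = -2×10 = -20

Backward pass:
∂L/∂y = 2(y - t) = 2(-20 - 3) = -46
∂y/∂h = w₂ = -2
∂h/∂z = 1 (ReLU derivative)
∂z/∂w₁ = x = 5

∂L/∂w₁ = -46 × -2 × 1 × 5 = 460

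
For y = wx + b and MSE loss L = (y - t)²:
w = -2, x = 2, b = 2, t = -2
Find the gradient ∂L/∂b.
∂L/∂b = 0

y = wx + b = (-2)(2) + 2 = -2
∂L/∂y = 2(y - t) = 2(-2 - -2) = 0
∂y/∂b = 1
∂L/∂b = ∂L/∂y · ∂y/∂b = 0 × 1 = 0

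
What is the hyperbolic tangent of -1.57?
-0.917

tanh(-1.57) = (e^(-1.57) - e^(1.57))/(e^(-1.57) + e^(1.57)) = -0.917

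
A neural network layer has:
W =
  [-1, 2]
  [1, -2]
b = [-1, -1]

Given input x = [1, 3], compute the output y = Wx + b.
y = [4, -6]

Wx = [-1×1 + 2×3, 1×1 + -2×3]
   = [5, -5]
y = Wx + b = [5 + -1, -5 + -1] = [4, -6]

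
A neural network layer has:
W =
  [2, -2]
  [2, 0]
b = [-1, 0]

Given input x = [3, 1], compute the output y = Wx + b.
y = [3, 6]

Wx = [2×3 + -2×1, 2×3 + 0×1]
   = [4, 6]
y = Wx + b = [4 + -1, 6 + 0] = [3, 6]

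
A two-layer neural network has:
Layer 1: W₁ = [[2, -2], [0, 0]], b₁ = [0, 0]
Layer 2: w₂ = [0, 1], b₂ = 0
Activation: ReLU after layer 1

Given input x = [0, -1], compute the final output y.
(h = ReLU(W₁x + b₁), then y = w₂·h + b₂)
y = 0

Layer 1 pre-activation: z₁ = [2, 0]
After ReLU: h = [2, 0]
Layer 2 output: y = 0×2 + 1×0 + 0 = 0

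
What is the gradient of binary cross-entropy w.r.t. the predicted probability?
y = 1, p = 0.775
∂L/∂p = -1.29

∂L/∂p = -y/p + (1-y)/(1-p) = -1/0.775 + 0 = -1.29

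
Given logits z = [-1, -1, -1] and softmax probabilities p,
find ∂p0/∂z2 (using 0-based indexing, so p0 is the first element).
∂p0/∂z2 = -0.1111

p = softmax(z) = [0.3333, 0.3333, 0.3333]
p0 = 0.3333, p2 = 0.3333

∂p0/∂z2 = -p0 × p2 = -0.3333 × 0.3333 = -0.1111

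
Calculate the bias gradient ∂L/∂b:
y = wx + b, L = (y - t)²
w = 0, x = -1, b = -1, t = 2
∂L/∂b = -6

y = wx + b = (0)(-1) + -1 = -1
∂L/∂y = 2(y - t) = 2(-1 - 2) = -6
∂y/∂b = 1
∂L/∂b = ∂L/∂y · ∂y/∂b = -6 × 1 = -6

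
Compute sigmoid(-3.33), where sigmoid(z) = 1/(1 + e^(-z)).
0.03456

sigmoid(-3.33) = 1/(1 + e^(3.33)) = 1/(1 + 27.94) = 0.03456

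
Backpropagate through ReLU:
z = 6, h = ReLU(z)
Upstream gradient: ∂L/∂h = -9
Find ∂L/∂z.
∂L/∂z = -9

h = ReLU(6) = 6
Since z > 0: ∂h/∂z = 1
∂L/∂z = ∂L/∂h · ∂h/∂z = -9 × 1 = -9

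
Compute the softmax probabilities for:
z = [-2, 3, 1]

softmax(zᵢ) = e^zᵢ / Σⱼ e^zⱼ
p = [0.0059, 0.8756, 0.1185]

exp(z) = [0.1353, 20.09, 2.718]
Sum = 22.94
p = [0.0059, 0.8756, 0.1185]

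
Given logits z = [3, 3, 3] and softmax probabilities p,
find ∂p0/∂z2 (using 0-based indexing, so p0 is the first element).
∂p0/∂z2 = -0.1111

p = softmax(z) = [0.3333, 0.3333, 0.3333]
p0 = 0.3333, p2 = 0.3333

∂p0/∂z2 = -p0 × p2 = -0.3333 × 0.3333 = -0.1111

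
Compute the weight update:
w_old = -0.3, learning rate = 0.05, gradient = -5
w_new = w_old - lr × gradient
w_new = -0.05

w_new = w - η·∂L/∂w = -0.3 - 0.05×(-5) = -0.3 - (-0.25) = -0.05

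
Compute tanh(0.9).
0.7163

tanh(0.9) = (e^(0.9) - e^(-0.9))/(e^(0.9) + e^(-0.9)) = 0.7163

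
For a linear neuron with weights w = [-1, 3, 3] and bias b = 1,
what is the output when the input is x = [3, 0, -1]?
y = -5

y = (-1)(3) + (3)(0) + (3)(-1) + 1 = -5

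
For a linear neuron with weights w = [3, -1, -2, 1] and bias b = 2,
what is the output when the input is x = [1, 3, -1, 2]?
y = 6

y = (3)(1) + (-1)(3) + (-2)(-1) + (1)(2) + 2 = 6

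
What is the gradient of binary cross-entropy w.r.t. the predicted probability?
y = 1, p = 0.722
∂L/∂p = -1.385

∂L/∂p = -y/p + (1-y)/(1-p) = -1/0.722 + 0 = -1.385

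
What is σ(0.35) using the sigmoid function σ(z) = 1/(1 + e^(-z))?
0.5866

sigmoid(0.35) = 1/(1 + e^(-0.35)) = 1/(1 + 0.7047) = 0.5866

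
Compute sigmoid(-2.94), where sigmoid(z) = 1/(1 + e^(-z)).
0.05021

sigmoid(-2.94) = 1/(1 + e^(2.94)) = 1/(1 + 18.92) = 0.05021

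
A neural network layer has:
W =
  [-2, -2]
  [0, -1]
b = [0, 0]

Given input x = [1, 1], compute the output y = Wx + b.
y = [-4, -1]

Wx = [-2×1 + -2×1, 0×1 + -1×1]
   = [-4, -1]
y = Wx + b = [-4 + 0, -1 + 0] = [-4, -1]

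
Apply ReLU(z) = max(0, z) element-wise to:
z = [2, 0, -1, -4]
h = [2, 0, 0, 0]

ReLU applied element-wise: max(0,2)=2, max(0,0)=0, max(0,-1)=0, max(0,-4)=0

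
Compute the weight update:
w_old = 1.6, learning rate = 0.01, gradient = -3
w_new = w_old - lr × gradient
w_new = 1.63

w_new = w - η·∂L/∂w = 1.6 - 0.01×(-3) = 1.6 - (-0.03) = 1.63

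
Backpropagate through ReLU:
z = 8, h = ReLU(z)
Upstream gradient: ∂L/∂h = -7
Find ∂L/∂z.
∂L/∂z = -7

h = ReLU(8) = 8
Since z > 0: ∂h/∂z = 1
∂L/∂z = ∂L/∂h · ∂h/∂z = -7 × 1 = -7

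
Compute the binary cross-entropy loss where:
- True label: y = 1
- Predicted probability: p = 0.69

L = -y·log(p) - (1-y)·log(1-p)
L = 0.3711

L = -1·log(0.69) - 0·log(0.31) = -log(0.69) = 0.3711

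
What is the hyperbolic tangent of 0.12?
0.1194

tanh(0.12) = (e^(0.12) - e^(-0.12))/(e^(0.12) + e^(-0.12)) = 0.1194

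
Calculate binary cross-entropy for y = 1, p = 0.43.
L = 0.844

L = -1·log(0.43) - 0·log(0.57) = -log(0.43) = 0.844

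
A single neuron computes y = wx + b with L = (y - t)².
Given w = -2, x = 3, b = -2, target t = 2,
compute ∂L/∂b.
∂L/∂b = -20

y = wx + b = (-2)(3) + -2 = -8
∂L/∂y = 2(y - t) = 2(-8 - 2) = -20
∂y/∂b = 1
∂L/∂b = ∂L/∂y · ∂y/∂b = -20 × 1 = -20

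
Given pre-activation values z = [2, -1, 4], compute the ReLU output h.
h = [2, 0, 4]

ReLU applied element-wise: max(0,2)=2, max(0,-1)=0, max(0,4)=4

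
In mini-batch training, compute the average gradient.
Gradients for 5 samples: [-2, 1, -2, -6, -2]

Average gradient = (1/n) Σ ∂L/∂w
Average gradient = -2.2

Average = (1/5)(-2 + 1 + -2 + -6 + -2) = -11/5 = -2.2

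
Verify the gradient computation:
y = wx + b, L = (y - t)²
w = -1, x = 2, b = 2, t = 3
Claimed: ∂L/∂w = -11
Incorrect

y = (-1)(2) + 2 = 0
∂L/∂y = 2(y - t) = 2(0 - 3) = -6
∂y/∂w = x = 2
∂L/∂w = -6 × 2 = -12

Claimed value: -11
Incorrect: The correct gradient is -12.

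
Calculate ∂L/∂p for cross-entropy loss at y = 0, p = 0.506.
∂L/∂p = 2.024

∂L/∂p = -y/p + (1-y)/(1-p) = 0 + 1/0.494 = 2.024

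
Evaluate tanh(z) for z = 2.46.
0.9855

tanh(2.46) = (e^(2.46) - e^(-2.46))/(e^(2.46) + e^(-2.46)) = 0.9855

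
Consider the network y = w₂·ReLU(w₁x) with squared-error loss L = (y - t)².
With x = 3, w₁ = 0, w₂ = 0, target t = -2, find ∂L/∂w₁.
∂L/∂w₁ = 0

Forward pass:
z = w₁x = 0×3 = 0
h = ReLU(0) = 0
y = w₂h = 0×0 = 0

Backward pass:
∂L/∂y = 2(y - t) = 2(0 - -2) = 4
∂y/∂h = w₂ = 0
∂h/∂z = 0 (ReLU derivative)
∂z/∂w₁ = x = 3

∂L/∂w₁ = 4 × 0 × 0 × 3 = 0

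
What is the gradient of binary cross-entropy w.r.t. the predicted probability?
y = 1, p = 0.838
∂L/∂p = -1.193

∂L/∂p = -y/p + (1-y)/(1-p) = -1/0.838 + 0 = -1.193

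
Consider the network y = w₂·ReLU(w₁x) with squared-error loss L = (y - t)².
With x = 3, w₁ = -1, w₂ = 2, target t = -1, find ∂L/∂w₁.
∂L/∂w₁ = 0

Forward pass:
z = w₁x = -1×3 = -3
h = ReLU(-3) = 0
y = w₂h = 2×0 = 0

Backward pass:
∂L/∂y = 2(y - t) = 2(0 - -1) = 2
∂y/∂h = w₂ = 2
∂h/∂z = 0 (ReLU derivative)
∂z/∂w₁ = x = 3

∂L/∂w₁ = 2 × 2 × 0 × 3 = 0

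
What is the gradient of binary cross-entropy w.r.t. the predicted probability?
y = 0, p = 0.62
∂L/∂p = 2.632

∂L/∂p = -y/p + (1-y)/(1-p) = 0 + 1/0.38 = 2.632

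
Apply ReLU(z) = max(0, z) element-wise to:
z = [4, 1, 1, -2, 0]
h = [4, 1, 1, 0, 0]

ReLU applied element-wise: max(0,4)=4, max(0,1)=1, max(0,1)=1, max(0,-2)=0, max(0,0)=0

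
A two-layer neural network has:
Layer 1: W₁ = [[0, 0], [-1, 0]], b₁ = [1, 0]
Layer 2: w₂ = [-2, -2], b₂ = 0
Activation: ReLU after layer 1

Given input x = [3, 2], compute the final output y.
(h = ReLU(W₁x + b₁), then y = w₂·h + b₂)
y = -2

Layer 1 pre-activation: z₁ = [1, -3]
After ReLU: h = [1, 0]
Layer 2 output: y = -2×1 + -2×0 + 0 = -2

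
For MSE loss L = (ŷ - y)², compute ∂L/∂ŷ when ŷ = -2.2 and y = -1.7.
∂L/∂ŷ = -1.0

∂L/∂ŷ = 2(ŷ - y) = 2(-2.2 - -1.7) = 2(-0.5) = -1.0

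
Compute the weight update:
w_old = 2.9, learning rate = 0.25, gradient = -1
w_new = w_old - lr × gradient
w_new = 3.15

w_new = w - η·∂L/∂w = 2.9 - 0.25×(-1) = 2.9 - (-0.25) = 3.15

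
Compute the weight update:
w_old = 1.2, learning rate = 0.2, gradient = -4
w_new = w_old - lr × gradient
w_new = 2

w_new = w - η·∂L/∂w = 1.2 - 0.2×(-4) = 1.2 - (-0.8) = 2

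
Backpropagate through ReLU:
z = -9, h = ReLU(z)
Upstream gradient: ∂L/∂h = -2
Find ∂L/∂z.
∂L/∂z = 0

h = ReLU(-9) = 0
Since z < 0: ∂h/∂z = 0
∂L/∂z = ∂L/∂h · ∂h/∂z = -2 × 0 = 0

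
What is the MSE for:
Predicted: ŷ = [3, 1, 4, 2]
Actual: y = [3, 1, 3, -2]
MSE = 4.25

MSE = (1/4)((3-3)² + (1-1)² + (4-3)² + (2--2)²) = (1/4)(0 + 0 + 1 + 16) = 4.25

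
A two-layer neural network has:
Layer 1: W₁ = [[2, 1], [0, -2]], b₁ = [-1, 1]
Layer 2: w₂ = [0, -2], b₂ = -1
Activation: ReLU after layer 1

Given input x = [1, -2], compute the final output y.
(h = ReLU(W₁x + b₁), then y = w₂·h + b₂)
y = -11

Layer 1 pre-activation: z₁ = [-1, 5]
After ReLU: h = [0, 5]
Layer 2 output: y = 0×0 + -2×5 + -1 = -11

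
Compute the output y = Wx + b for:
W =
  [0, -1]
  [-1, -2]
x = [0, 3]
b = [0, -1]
y = [-3, -7]

Wx = [0×0 + -1×3, -1×0 + -2×3]
   = [-3, -6]
y = Wx + b = [-3 + 0, -6 + -1] = [-3, -7]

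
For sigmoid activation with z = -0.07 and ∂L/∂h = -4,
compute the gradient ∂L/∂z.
∂L/∂z = -0.9988

σ(-0.07) = 0.4825
σ'(-0.07) = σ(-0.07)(1 - σ(-0.07)) = 0.4825 × 0.5175 = 0.2497
∂L/∂z = ∂L/∂h · σ'(z) = -4 × 0.2497 = -0.9988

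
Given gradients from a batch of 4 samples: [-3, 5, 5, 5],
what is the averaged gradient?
Average gradient = 3

Average = (1/4)(-3 + 5 + 5 + 5) = 12/4 = 3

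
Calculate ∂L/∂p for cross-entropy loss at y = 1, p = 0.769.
∂L/∂p = -1.3

∂L/∂p = -y/p + (1-y)/(1-p) = -1/0.769 + 0 = -1.3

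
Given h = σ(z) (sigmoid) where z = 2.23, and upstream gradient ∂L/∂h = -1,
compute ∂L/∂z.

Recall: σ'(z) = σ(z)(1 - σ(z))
∂L/∂z = -0.08766

σ(2.23) = 0.9029
σ'(2.23) = σ(2.23)(1 - σ(2.23)) = 0.9029 × 0.09709 = 0.08766
∂L/∂z = ∂L/∂h · σ'(z) = -1 × 0.08766 = -0.08766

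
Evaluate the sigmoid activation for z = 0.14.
0.5349

sigmoid(0.14) = 1/(1 + e^(-0.14)) = 1/(1 + 0.8694) = 0.5349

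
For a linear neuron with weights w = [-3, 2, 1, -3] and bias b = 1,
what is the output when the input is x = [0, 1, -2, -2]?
y = 7

y = (-3)(0) + (2)(1) + (1)(-2) + (-3)(-2) + 1 = 7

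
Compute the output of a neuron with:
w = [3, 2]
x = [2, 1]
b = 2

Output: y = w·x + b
y = 10

y = (3)(2) + (2)(1) + 2 = 10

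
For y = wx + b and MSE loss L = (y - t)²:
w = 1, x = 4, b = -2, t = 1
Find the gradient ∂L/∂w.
∂L/∂w = 8

y = wx + b = (1)(4) + -2 = 2
∂L/∂y = 2(y - t) = 2(2 - 1) = 2
∂y/∂w = x = 4
∂L/∂w = ∂L/∂y · ∂y/∂w = 2 × 4 = 8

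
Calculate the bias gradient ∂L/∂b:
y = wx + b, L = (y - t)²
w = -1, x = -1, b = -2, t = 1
∂L/∂b = -4

y = wx + b = (-1)(-1) + -2 = -1
∂L/∂y = 2(y - t) = 2(-1 - 1) = -4
∂y/∂b = 1
∂L/∂b = ∂L/∂y · ∂y/∂b = -4 × 1 = -4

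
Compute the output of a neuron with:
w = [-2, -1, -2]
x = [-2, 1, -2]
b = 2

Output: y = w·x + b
y = 9

y = (-2)(-2) + (-1)(1) + (-2)(-2) + 2 = 9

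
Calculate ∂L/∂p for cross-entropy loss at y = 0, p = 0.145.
∂L/∂p = 1.17

∂L/∂p = -y/p + (1-y)/(1-p) = 0 + 1/0.855 = 1.17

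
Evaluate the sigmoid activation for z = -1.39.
0.1994

sigmoid(-1.39) = 1/(1 + e^(1.39)) = 1/(1 + 4.015) = 0.1994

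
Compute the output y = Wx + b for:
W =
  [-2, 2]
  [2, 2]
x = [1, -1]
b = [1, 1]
y = [-3, 1]

Wx = [-2×1 + 2×-1, 2×1 + 2×-1]
   = [-4, 0]
y = Wx + b = [-4 + 1, 0 + 1] = [-3, 1]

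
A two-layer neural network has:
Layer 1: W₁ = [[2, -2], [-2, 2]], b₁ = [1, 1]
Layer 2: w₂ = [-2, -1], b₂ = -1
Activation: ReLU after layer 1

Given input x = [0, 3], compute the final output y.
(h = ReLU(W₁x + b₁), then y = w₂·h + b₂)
y = -8

Layer 1 pre-activation: z₁ = [-5, 7]
After ReLU: h = [0, 7]
Layer 2 output: y = -2×0 + -1×7 + -1 = -8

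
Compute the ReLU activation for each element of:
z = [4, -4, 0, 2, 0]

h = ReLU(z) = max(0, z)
h = [4, 0, 0, 2, 0]

ReLU applied element-wise: max(0,4)=4, max(0,-4)=0, max(0,0)=0, max(0,2)=2, max(0,0)=0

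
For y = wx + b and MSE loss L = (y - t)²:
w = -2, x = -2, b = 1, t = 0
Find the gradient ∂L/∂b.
∂L/∂b = 10

y = wx + b = (-2)(-2) + 1 = 5
∂L/∂y = 2(y - t) = 2(5 - 0) = 10
∂y/∂b = 1
∂L/∂b = ∂L/∂y · ∂y/∂b = 10 × 1 = 10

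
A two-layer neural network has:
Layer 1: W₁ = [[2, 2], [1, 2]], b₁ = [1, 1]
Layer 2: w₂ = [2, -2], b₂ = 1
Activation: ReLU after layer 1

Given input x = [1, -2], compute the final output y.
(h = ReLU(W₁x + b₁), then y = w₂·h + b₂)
y = 1

Layer 1 pre-activation: z₁ = [-1, -2]
After ReLU: h = [0, 0]
Layer 2 output: y = 2×0 + -2×0 + 1 = 1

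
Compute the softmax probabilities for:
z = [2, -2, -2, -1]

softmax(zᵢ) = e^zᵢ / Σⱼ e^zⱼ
p = [0.9205, 0.0169, 0.0169, 0.0458]

exp(z) = [7.389, 0.1353, 0.1353, 0.3679]
Sum = 8.028
p = [0.9205, 0.0169, 0.0169, 0.0458]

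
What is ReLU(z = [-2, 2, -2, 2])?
h = [0, 2, 0, 2]

ReLU applied element-wise: max(0,-2)=0, max(0,2)=2, max(0,-2)=0, max(0,2)=2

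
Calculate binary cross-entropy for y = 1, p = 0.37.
L = 0.9943

L = -1·log(0.37) - 0·log(0.63) = -log(0.37) = 0.9943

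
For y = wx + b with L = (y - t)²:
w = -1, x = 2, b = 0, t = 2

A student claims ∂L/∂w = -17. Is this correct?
Incorrect

y = (-1)(2) + 0 = -2
∂L/∂y = 2(y - t) = 2(-2 - 2) = -8
∂y/∂w = x = 2
∂L/∂w = -8 × 2 = -16

Claimed value: -17
Incorrect: The correct gradient is -16.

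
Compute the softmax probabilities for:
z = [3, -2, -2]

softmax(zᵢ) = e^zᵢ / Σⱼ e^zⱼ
p = [0.9867, 0.0066, 0.0066]

exp(z) = [20.09, 0.1353, 0.1353]
Sum = 20.36
p = [0.9867, 0.0066, 0.0066]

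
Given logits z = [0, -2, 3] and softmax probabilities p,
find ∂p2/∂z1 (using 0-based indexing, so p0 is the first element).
∂p2/∂z1 = -0.006036

p = softmax(z) = [0.04712, 0.006377, 0.9465]
p2 = 0.9465, p1 = 0.006377

∂p2/∂z1 = -p2 × p1 = -0.9465 × 0.006377 = -0.006036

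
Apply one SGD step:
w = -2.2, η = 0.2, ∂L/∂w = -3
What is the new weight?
w_new = -1.6

w_new = w - η·∂L/∂w = -2.2 - 0.2×(-3) = -2.2 - (-0.6) = -1.6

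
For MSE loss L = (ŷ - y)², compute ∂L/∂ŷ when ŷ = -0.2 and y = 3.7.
∂L/∂ŷ = -7.8

∂L/∂ŷ = 2(ŷ - y) = 2(-0.2 - 3.7) = 2(-3.9) = -7.8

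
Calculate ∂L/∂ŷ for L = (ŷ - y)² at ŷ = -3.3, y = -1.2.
∂L/∂ŷ = -4.2

∂L/∂ŷ = 2(ŷ - y) = 2(-3.3 - -1.2) = 2(-2.1) = -4.2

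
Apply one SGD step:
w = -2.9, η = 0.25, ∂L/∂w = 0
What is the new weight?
w_new = -2.9

w_new = w - η·∂L/∂w = -2.9 - 0.25×(0) = -2.9 - (0) = -2.9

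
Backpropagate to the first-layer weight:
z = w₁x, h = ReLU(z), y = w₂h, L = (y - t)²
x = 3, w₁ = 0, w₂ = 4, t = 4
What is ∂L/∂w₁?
∂L/∂w₁ = 0

Forward pass:
z = w₁x = 0×3 = 0
h = ReLU(0) = 0
y = w₂h = 4×0 = 0

Backward pass:
∂L/∂y = 2(y - t) = 2(0 - 4) = -8
∂y/∂h = w₂ = 4
∂h/∂z = 0 (ReLU derivative)
∂z/∂w₁ = x = 3

∂L/∂w₁ = -8 × 4 × 0 × 3 = 0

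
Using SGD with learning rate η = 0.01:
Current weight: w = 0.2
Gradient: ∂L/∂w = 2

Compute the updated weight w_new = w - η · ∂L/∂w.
w_new = 0.18

w_new = w - η·∂L/∂w = 0.2 - 0.01×(2) = 0.2 - (0.02) = 0.18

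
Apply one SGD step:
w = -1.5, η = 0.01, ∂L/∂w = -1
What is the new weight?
w_new = -1.49

w_new = w - η·∂L/∂w = -1.5 - 0.01×(-1) = -1.5 - (-0.01) = -1.49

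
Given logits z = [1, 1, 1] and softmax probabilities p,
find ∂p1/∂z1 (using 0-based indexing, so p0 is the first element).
∂p1/∂z1 = 0.2222

p = softmax(z) = [0.3333, 0.3333, 0.3333]
p1 = 0.3333

∂p1/∂z1 = p1(1 - p1) = 0.3333 × (1 - 0.3333) = 0.2222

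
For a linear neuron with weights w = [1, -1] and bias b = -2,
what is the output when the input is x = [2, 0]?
y = 0

y = (1)(2) + (-1)(0) + -2 = 0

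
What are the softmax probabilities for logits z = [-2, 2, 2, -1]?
p = [0.0089, 0.4835, 0.4835, 0.0241]

exp(z) = [0.1353, 7.389, 7.389, 0.3679]
Sum = 15.28
p = [0.0089, 0.4835, 0.4835, 0.0241]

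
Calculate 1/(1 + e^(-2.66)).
0.9346

sigmoid(2.66) = 1/(1 + e^(-2.66)) = 1/(1 + 0.06995) = 0.9346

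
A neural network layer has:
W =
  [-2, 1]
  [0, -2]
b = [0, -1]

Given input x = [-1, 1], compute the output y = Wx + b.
y = [3, -3]

Wx = [-2×-1 + 1×1, 0×-1 + -2×1]
   = [3, -2]
y = Wx + b = [3 + 0, -2 + -1] = [3, -3]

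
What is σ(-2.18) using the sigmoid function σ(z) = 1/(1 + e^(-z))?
0.1016

sigmoid(-2.18) = 1/(1 + e^(2.18)) = 1/(1 + 8.846) = 0.1016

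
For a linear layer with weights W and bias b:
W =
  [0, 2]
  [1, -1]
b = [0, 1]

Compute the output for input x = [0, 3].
y = [6, -2]

Wx = [0×0 + 2×3, 1×0 + -1×3]
   = [6, -3]
y = Wx + b = [6 + 0, -3 + 1] = [6, -2]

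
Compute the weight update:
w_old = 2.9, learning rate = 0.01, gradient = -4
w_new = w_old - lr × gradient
w_new = 2.94

w_new = w - η·∂L/∂w = 2.9 - 0.01×(-4) = 2.9 - (-0.04) = 2.94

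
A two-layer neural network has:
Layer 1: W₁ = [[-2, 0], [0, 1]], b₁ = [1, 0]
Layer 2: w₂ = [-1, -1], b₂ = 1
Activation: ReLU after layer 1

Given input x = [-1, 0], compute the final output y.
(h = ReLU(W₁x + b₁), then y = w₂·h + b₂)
y = -2

Layer 1 pre-activation: z₁ = [3, 0]
After ReLU: h = [3, 0]
Layer 2 output: y = -1×3 + -1×0 + 1 = -2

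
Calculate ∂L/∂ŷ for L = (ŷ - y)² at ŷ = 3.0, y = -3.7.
∂L/∂ŷ = 13.4

∂L/∂ŷ = 2(ŷ - y) = 2(3.0 - -3.7) = 2(6.7) = 13.4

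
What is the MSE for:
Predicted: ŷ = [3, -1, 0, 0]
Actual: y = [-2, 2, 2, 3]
MSE = 11.75

MSE = (1/4)((3--2)² + (-1-2)² + (0-2)² + (0-3)²) = (1/4)(25 + 9 + 4 + 9) = 11.75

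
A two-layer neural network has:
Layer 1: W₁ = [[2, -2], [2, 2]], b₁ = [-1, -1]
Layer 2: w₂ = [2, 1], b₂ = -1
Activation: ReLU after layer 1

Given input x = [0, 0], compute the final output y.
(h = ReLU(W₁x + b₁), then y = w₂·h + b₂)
y = -1

Layer 1 pre-activation: z₁ = [-1, -1]
After ReLU: h = [0, 0]
Layer 2 output: y = 2×0 + 1×0 + -1 = -1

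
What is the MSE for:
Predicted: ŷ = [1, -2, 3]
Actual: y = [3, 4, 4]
MSE = 13.67

MSE = (1/3)((1-3)² + (-2-4)² + (3-4)²) = (1/3)(4 + 36 + 1) = 13.67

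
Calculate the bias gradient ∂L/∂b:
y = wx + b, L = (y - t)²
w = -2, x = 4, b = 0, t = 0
∂L/∂b = -16

y = wx + b = (-2)(4) + 0 = -8
∂L/∂y = 2(y - t) = 2(-8 - 0) = -16
∂y/∂b = 1
∂L/∂b = ∂L/∂y · ∂y/∂b = -16 × 1 = -16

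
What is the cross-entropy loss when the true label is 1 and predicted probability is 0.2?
L = 1.609

L = -1·log(0.2) - 0·log(0.8) = -log(0.2) = 1.609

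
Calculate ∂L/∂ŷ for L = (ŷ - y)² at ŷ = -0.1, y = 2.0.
∂L/∂ŷ = -4.2

∂L/∂ŷ = 2(ŷ - y) = 2(-0.1 - 2.0) = 2(-2.1) = -4.2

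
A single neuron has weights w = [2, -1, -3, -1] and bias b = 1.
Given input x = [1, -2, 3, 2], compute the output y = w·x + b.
y = -6

y = (2)(1) + (-1)(-2) + (-3)(3) + (-1)(2) + 1 = -6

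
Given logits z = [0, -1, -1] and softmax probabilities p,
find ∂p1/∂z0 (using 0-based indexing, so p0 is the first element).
∂p1/∂z0 = -0.1221

p = softmax(z) = [0.5761, 0.2119, 0.2119]
p1 = 0.2119, p0 = 0.5761

∂p1/∂z0 = -p1 × p0 = -0.2119 × 0.5761 = -0.1221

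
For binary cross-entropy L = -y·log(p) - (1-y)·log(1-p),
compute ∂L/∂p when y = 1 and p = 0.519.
∂L/∂p = -1.927

∂L/∂p = -y/p + (1-y)/(1-p) = -1/0.519 + 0 = -1.927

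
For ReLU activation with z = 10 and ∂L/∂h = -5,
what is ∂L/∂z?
∂L/∂z = -5

h = ReLU(10) = 10
Since z > 0: ∂h/∂z = 1
∂L/∂z = ∂L/∂h · ∂h/∂z = -5 × 1 = -5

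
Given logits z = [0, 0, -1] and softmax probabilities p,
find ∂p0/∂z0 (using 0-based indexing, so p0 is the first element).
∂p0/∂z0 = 0.244

p = softmax(z) = [0.4223, 0.4223, 0.1554]
p0 = 0.4223

∂p0/∂z0 = p0(1 - p0) = 0.4223 × (1 - 0.4223) = 0.244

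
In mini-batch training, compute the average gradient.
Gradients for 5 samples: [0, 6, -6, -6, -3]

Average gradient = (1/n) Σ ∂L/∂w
Average gradient = -1.8

Average = (1/5)(0 + 6 + -6 + -6 + -3) = -9/5 = -1.8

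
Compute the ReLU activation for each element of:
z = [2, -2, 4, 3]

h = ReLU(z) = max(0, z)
h = [2, 0, 4, 3]

ReLU applied element-wise: max(0,2)=2, max(0,-2)=0, max(0,4)=4, max(0,3)=3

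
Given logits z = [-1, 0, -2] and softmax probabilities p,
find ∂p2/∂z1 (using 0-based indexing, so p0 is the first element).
∂p2/∂z1 = -0.05989

p = softmax(z) = [0.2447, 0.6652, 0.09003]
p2 = 0.09003, p1 = 0.6652

∂p2/∂z1 = -p2 × p1 = -0.09003 × 0.6652 = -0.05989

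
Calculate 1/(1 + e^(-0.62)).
0.6502

sigmoid(0.62) = 1/(1 + e^(-0.62)) = 1/(1 + 0.5379) = 0.6502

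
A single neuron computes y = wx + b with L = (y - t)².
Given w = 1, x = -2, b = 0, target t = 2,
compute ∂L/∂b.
∂L/∂b = -8

y = wx + b = (1)(-2) + 0 = -2
∂L/∂y = 2(y - t) = 2(-2 - 2) = -8
∂y/∂b = 1
∂L/∂b = ∂L/∂y · ∂y/∂b = -8 × 1 = -8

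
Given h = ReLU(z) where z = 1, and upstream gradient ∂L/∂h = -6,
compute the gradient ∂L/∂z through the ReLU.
∂L/∂z = -6

h = ReLU(1) = 1
Since z > 0: ∂h/∂z = 1
∂L/∂z = ∂L/∂h · ∂h/∂z = -6 × 1 = -6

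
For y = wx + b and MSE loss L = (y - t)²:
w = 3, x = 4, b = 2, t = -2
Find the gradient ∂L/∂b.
∂L/∂b = 32

y = wx + b = (3)(4) + 2 = 14
∂L/∂y = 2(y - t) = 2(14 - -2) = 32
∂y/∂b = 1
∂L/∂b = ∂L/∂y · ∂y/∂b = 32 × 1 = 32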